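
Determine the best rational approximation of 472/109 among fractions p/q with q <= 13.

13/3

Expand x = 472/109 as a continued fraction with the Euclidean algorithm:
  472 = 4*109 + 36, so a_0 = 4.
  109 = 3*36 + 1, so a_1 = 3.
  36 = 36*1 + 0, so a_2 = 36.
so x = [4; 3, 36].
Convergents (p_i = a_i*p_{i-1} + p_{i-2}, q_i = a_i*q_{i-1} + q_{i-2} with p_{-2}=0, p_{-1}=1, q_{-2}=1, q_{-1}=0), until the denominator exceeds 13:
  i=0: a_0=4, p_0 = 4*1 + 0 = 4, q_0 = 4*0 + 1 = 1.
  i=1: a_1=3, p_1 = 3*4 + 1 = 13, q_1 = 3*1 + 0 = 3.
  i=2: a_2=36, p_2 = 36*13 + 4 = 472, q_2 = 36*3 + 1 = 109.
q_2 = 109 > 13, so the last convergent with denominator <= 13 is p_1/q_1 = 13/3.
The closest fraction with denominator <= 13 is either p_1/q_1 or the intermediate fraction (k*p_1 + p_0)/(k*q_1 + q_0) with the largest k >= 1 whose denominator stays <= 13; these approach x as k grows, and every other convergent or intermediate fraction in range is farther away.
Largest k: floor((13 - q_0)/q_1) = floor((13 - 1)/3) = 4.
That gives (4*13 + 4)/(4*3 + 1) = 56/13.
Compare the errors: |x - 13/3| = |472*3 - 13*109|/(109*3) = 1/327, and |x - 56/13| = |472*13 - 56*109|/(109*13) = 32/1417.
Cross-multiplying, 1*1417 = 1417 < 10464 = 32*327, so 1/327 is smaller: the convergent 13/3 is closer to x than 56/13.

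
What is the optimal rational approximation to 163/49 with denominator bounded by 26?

83/25

Expand x = 163/49 as a continued fraction with the Euclidean algorithm:
  163 = 3*49 + 16, so a_0 = 3.
  49 = 3*16 + 1, so a_1 = 3.
  16 = 16*1 + 0, so a_2 = 16.
so x = [3; 3, 16].
Convergents (p_i = a_i*p_{i-1} + p_{i-2}, q_i = a_i*q_{i-1} + q_{i-2} with p_{-2}=0, p_{-1}=1, q_{-2}=1, q_{-1}=0), until the denominator exceeds 26:
  i=0: a_0=3, p_0 = 3*1 + 0 = 3, q_0 = 3*0 + 1 = 1.
  i=1: a_1=3, p_1 = 3*3 + 1 = 10, q_1 = 3*1 + 0 = 3.
  i=2: a_2=16, p_2 = 16*10 + 3 = 163, q_2 = 16*3 + 1 = 49.
q_2 = 49 > 26, so the last convergent with denominator <= 26 is p_1/q_1 = 10/3.
The closest fraction with denominator <= 26 is either p_1/q_1 or the intermediate fraction (k*p_1 + p_0)/(k*q_1 + q_0) with the largest k >= 1 whose denominator stays <= 26; these approach x as k grows, and every other convergent or intermediate fraction in range is farther away.
Largest k: floor((26 - q_0)/q_1) = floor((26 - 1)/3) = 8.
That gives (8*10 + 3)/(8*3 + 1) = 83/25.
Compare the errors: |x - 10/3| = |163*3 - 10*49|/(49*3) = 1/147, and |x - 83/25| = |163*25 - 83*49|/(49*25) = 8/1225.
Cross-multiplying, 8*147 = 1176 < 1225 = 1*1225, so 8/1225 is smaller: the intermediate fraction 83/25 is closer to x than 10/3.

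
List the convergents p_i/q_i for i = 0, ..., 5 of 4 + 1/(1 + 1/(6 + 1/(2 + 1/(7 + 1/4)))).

Using the convergent recurrence p_i = a_i*p_{i-1} + p_{i-2}, q_i = a_i*q_{i-1} + q_{i-2} with p_{-2}=0, p_{-1}=1, q_{-2}=1, q_{-1}=0:
  i=0: a_0=4, p_0 = 4*1 + 0 = 4, q_0 = 4*0 + 1 = 1.
  i=1: a_1=1, p_1 = 1*4 + 1 = 5, q_1 = 1*1 + 0 = 1.
  i=2: a_2=6, p_2 = 6*5 + 4 = 34, q_2 = 6*1 + 1 = 7.
  i=3: a_3=2, p_3 = 2*34 + 5 = 73, q_3 = 2*7 + 1 = 15.
  i=4: a_4=7, p_4 = 7*73 + 34 = 545, q_4 = 7*15 + 7 = 112.
  i=5: a_5=4, p_5 = 4*545 + 73 = 2253, q_5 = 4*112 + 15 = 463.

4/1, 5/1, 34/7, 73/15, 545/112, 2253/463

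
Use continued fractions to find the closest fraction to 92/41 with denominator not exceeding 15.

9/4

Expand x = 92/41 as a continued fraction with the Euclidean algorithm:
  92 = 2*41 + 10, so a_0 = 2.
  41 = 4*10 + 1, so a_1 = 4.
  10 = 10*1 + 0, so a_2 = 10.
so x = [2; 4, 10].
Convergents (p_i = a_i*p_{i-1} + p_{i-2}, q_i = a_i*q_{i-1} + q_{i-2} with p_{-2}=0, p_{-1}=1, q_{-2}=1, q_{-1}=0), until the denominator exceeds 15:
  i=0: a_0=2, p_0 = 2*1 + 0 = 2, q_0 = 2*0 + 1 = 1.
  i=1: a_1=4, p_1 = 4*2 + 1 = 9, q_1 = 4*1 + 0 = 4.
  i=2: a_2=10, p_2 = 10*9 + 2 = 92, q_2 = 10*4 + 1 = 41.
q_2 = 41 > 15, so the last convergent with denominator <= 15 is p_1/q_1 = 9/4.
The closest fraction with denominator <= 15 is either p_1/q_1 or the intermediate fraction (k*p_1 + p_0)/(k*q_1 + q_0) with the largest k >= 1 whose denominator stays <= 15; these approach x as k grows, and every other convergent or intermediate fraction in range is farther away.
Largest k: floor((15 - q_0)/q_1) = floor((15 - 1)/4) = 3.
That gives (3*9 + 2)/(3*4 + 1) = 29/13.
Compare the errors: |x - 9/4| = |92*4 - 9*41|/(41*4) = 1/164, and |x - 29/13| = |92*13 - 29*41|/(41*13) = 7/533.
Cross-multiplying, 1*533 = 533 < 1148 = 7*164, so 1/164 is smaller: the convergent 9/4 is closer to x than 29/13.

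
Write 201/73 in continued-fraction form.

Run the Euclidean algorithm on 201 and 73; the successive quotients are the partial quotients a_0, a_1, ... (each step inverts the fractional part left over by the previous one):
  201 = 2*73 + 55, so a_0 = 2.
  73 = 1*55 + 18, so a_1 = 1.
  55 = 3*18 + 1, so a_2 = 3.
  18 = 18*1 + 0, so a_3 = 18.
The remainder reaches 0 after 4 divisions, so the expansion has 4 partial quotients, read off in order.

[2; 1, 3, 18]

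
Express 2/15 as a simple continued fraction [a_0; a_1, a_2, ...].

[0; 7, 2]

Run the Euclidean algorithm on 2 and 15; the successive quotients are the partial quotients a_0, a_1, ... (each step inverts the fractional part left over by the previous one):
  2 = 0*15 + 2, so a_0 = 0.
  15 = 7*2 + 1, so a_1 = 7.
  2 = 2*1 + 0, so a_2 = 2.
The remainder reaches 0 after 3 divisions, so the expansion has 3 partial quotients, read off in order.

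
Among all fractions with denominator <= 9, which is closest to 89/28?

19/6

Expand x = 89/28 as a continued fraction with the Euclidean algorithm:
  89 = 3*28 + 5, so a_0 = 3.
  28 = 5*5 + 3, so a_1 = 5.
  5 = 1*3 + 2, so a_2 = 1.
  3 = 1*2 + 1, so a_3 = 1.
  2 = 2*1 + 0, so a_4 = 2.
so x = [3; 5, 1, 1, 2].
Convergents (p_i = a_i*p_{i-1} + p_{i-2}, q_i = a_i*q_{i-1} + q_{i-2} with p_{-2}=0, p_{-1}=1, q_{-2}=1, q_{-1}=0), until the denominator exceeds 9:
  i=0: a_0=3, p_0 = 3*1 + 0 = 3, q_0 = 3*0 + 1 = 1.
  i=1: a_1=5, p_1 = 5*3 + 1 = 16, q_1 = 5*1 + 0 = 5.
  i=2: a_2=1, p_2 = 1*16 + 3 = 19, q_2 = 1*5 + 1 = 6.
  i=3: a_3=1, p_3 = 1*19 + 16 = 35, q_3 = 1*6 + 5 = 11.
q_3 = 11 > 9, so the last convergent with denominator <= 9 is p_2/q_2 = 19/6.
The closest fraction with denominator <= 9 is either p_2/q_2 or the intermediate fraction (k*p_2 + p_1)/(k*q_2 + q_1) with the largest k >= 1 whose denominator stays <= 9; these approach x as k grows, and every other convergent or intermediate fraction in range is farther away.
Largest k: floor((9 - q_1)/q_2) = floor((9 - 5)/6) = 0.
Since k = 0, no intermediate fraction beyond p_2/q_2 has denominator <= 9, so the convergent 19/6 is the closest (its error is |89*6 - 19*28|/(28*6) = 2/168).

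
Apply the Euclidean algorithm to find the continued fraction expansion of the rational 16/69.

[0; 4, 3, 5]

Run the Euclidean algorithm on 16 and 69; the successive quotients are the partial quotients a_0, a_1, ... (each step inverts the fractional part left over by the previous one):
  16 = 0*69 + 16, so a_0 = 0.
  69 = 4*16 + 5, so a_1 = 4.
  16 = 3*5 + 1, so a_2 = 3.
  5 = 5*1 + 0, so a_3 = 5.
The remainder reaches 0 after 4 divisions, so the expansion has 4 partial quotients, read off in order.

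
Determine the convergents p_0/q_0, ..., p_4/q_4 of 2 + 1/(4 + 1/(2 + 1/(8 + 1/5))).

2/1, 9/4, 20/9, 169/76, 865/389

Using the convergent recurrence p_i = a_i*p_{i-1} + p_{i-2}, q_i = a_i*q_{i-1} + q_{i-2} with p_{-2}=0, p_{-1}=1, q_{-2}=1, q_{-1}=0:
  i=0: a_0=2, p_0 = 2*1 + 0 = 2, q_0 = 2*0 + 1 = 1.
  i=1: a_1=4, p_1 = 4*2 + 1 = 9, q_1 = 4*1 + 0 = 4.
  i=2: a_2=2, p_2 = 2*9 + 2 = 20, q_2 = 2*4 + 1 = 9.
  i=3: a_3=8, p_3 = 8*20 + 9 = 169, q_3 = 8*9 + 4 = 76.
  i=4: a_4=5, p_4 = 5*169 + 20 = 865, q_4 = 5*76 + 9 = 389.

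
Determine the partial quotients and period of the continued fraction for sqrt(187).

Write x_i = (sqrt(187) + m_i)/d_i with (m_0, d_0) = (0, 1). a_0 = floor(sqrt(187)) = 13, since 13^2 = 169 <= 187 < 196 = 14^2.
Iterate m_{i+1} = d_i*a_i - m_i, d_{i+1} = (187 - m_{i+1}^2)/d_i, a_{i+1} = floor((a_0 + m_{i+1})/d_{i+1}):
  m_1 = 1*13 - 0 = 13, d_1 = (187 - 13^2)/1 = 18/1 = 18, a_1 = floor((13 + 13)/18) = 1.
  m_2 = 18*1 - 13 = 5, d_2 = (187 - 5^2)/18 = 162/18 = 9, a_2 = floor((13 + 5)/9) = 2.
  m_3 = 9*2 - 5 = 13, d_3 = (187 - 13^2)/9 = 18/9 = 2, a_3 = floor((13 + 13)/2) = 13.
  m_4 = 2*13 - 13 = 13, d_4 = (187 - 13^2)/2 = 18/2 = 9, a_4 = floor((13 + 13)/9) = 2.
  m_5 = 9*2 - 13 = 5, d_5 = (187 - 5^2)/9 = 162/9 = 18, a_5 = floor((13 + 5)/18) = 1.
  m_6 = 18*1 - 5 = 13, d_6 = (187 - 13^2)/18 = 18/18 = 1, a_6 = floor((13 + 13)/1) = 26.
  m_7 = 1*26 - 13 = 13, d_7 = (187 - 13^2)/1 = 18/1 = 18: (m_7, d_7) = (m_1, d_1) = (13, 18), so from here the quotients repeat a_1, ..., a_6; the period length is 6.
Hence the expansion of sqrt(187) is a_0 = 13 followed by the repeating block 1, 2, 13, 2, 1, 26 (period 6).

[13; (1, 2, 13, 2, 1, 26)]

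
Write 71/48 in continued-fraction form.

[1; 2, 11, 2]

Run the Euclidean algorithm on 71 and 48; the successive quotients are the partial quotients a_0, a_1, ... (each step inverts the fractional part left over by the previous one):
  71 = 1*48 + 23, so a_0 = 1.
  48 = 2*23 + 2, so a_1 = 2.
  23 = 11*2 + 1, so a_2 = 11.
  2 = 2*1 + 0, so a_3 = 2.
The remainder reaches 0 after 4 divisions, so the expansion has 4 partial quotients, read off in order.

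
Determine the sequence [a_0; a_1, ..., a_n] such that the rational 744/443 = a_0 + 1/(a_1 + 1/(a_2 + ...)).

[1; 1, 2, 8, 2, 1, 5]

Run the Euclidean algorithm on 744 and 443; the successive quotients are the partial quotients a_0, a_1, ... (each step inverts the fractional part left over by the previous one):
  744 = 1*443 + 301, so a_0 = 1.
  443 = 1*301 + 142, so a_1 = 1.
  301 = 2*142 + 17, so a_2 = 2.
  142 = 8*17 + 6, so a_3 = 8.
  17 = 2*6 + 5, so a_4 = 2.
  6 = 1*5 + 1, so a_5 = 1.
  5 = 5*1 + 0, so a_6 = 5.
The remainder reaches 0 after 7 divisions, so the expansion has 7 partial quotients, read off in order.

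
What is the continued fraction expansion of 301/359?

Run the Euclidean algorithm on 301 and 359; the successive quotients are the partial quotients a_0, a_1, ... (each step inverts the fractional part left over by the previous one):
  301 = 0*359 + 301, so a_0 = 0.
  359 = 1*301 + 58, so a_1 = 1.
  301 = 5*58 + 11, so a_2 = 5.
  58 = 5*11 + 3, so a_3 = 5.
  11 = 3*3 + 2, so a_4 = 3.
  3 = 1*2 + 1, so a_5 = 1.
  2 = 2*1 + 0, so a_6 = 2.
The remainder reaches 0 after 7 divisions, so the expansion has 7 partial quotients, read off in order.

[0; 1, 5, 5, 3, 1, 2]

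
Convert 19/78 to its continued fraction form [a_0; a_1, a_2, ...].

[0; 4, 9, 2]

Run the Euclidean algorithm on 19 and 78; the successive quotients are the partial quotients a_0, a_1, ... (each step inverts the fractional part left over by the previous one):
  19 = 0*78 + 19, so a_0 = 0.
  78 = 4*19 + 2, so a_1 = 4.
  19 = 9*2 + 1, so a_2 = 9.
  2 = 2*1 + 0, so a_3 = 2.
The remainder reaches 0 after 4 divisions, so the expansion has 4 partial quotients, read off in order.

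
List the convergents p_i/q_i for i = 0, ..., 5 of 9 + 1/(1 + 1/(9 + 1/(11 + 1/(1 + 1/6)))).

Using the convergent recurrence p_i = a_i*p_{i-1} + p_{i-2}, q_i = a_i*q_{i-1} + q_{i-2} with p_{-2}=0, p_{-1}=1, q_{-2}=1, q_{-1}=0:
  i=0: a_0=9, p_0 = 9*1 + 0 = 9, q_0 = 9*0 + 1 = 1.
  i=1: a_1=1, p_1 = 1*9 + 1 = 10, q_1 = 1*1 + 0 = 1.
  i=2: a_2=9, p_2 = 9*10 + 9 = 99, q_2 = 9*1 + 1 = 10.
  i=3: a_3=11, p_3 = 11*99 + 10 = 1099, q_3 = 11*10 + 1 = 111.
  i=4: a_4=1, p_4 = 1*1099 + 99 = 1198, q_4 = 1*111 + 10 = 121.
  i=5: a_5=6, p_5 = 6*1198 + 1099 = 8287, q_5 = 6*121 + 111 = 837.

9/1, 10/1, 99/10, 1099/111, 1198/121, 8287/837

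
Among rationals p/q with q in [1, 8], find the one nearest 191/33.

Expand x = 191/33 as a continued fraction with the Euclidean algorithm:
  191 = 5*33 + 26, so a_0 = 5.
  33 = 1*26 + 7, so a_1 = 1.
  26 = 3*7 + 5, so a_2 = 3.
  7 = 1*5 + 2, so a_3 = 1.
  5 = 2*2 + 1, so a_4 = 2.
  2 = 2*1 + 0, so a_5 = 2.
so x = [5; 1, 3, 1, 2, 2].
Convergents (p_i = a_i*p_{i-1} + p_{i-2}, q_i = a_i*q_{i-1} + q_{i-2} with p_{-2}=0, p_{-1}=1, q_{-2}=1, q_{-1}=0), until the denominator exceeds 8:
  i=0: a_0=5, p_0 = 5*1 + 0 = 5, q_0 = 5*0 + 1 = 1.
  i=1: a_1=1, p_1 = 1*5 + 1 = 6, q_1 = 1*1 + 0 = 1.
  i=2: a_2=3, p_2 = 3*6 + 5 = 23, q_2 = 3*1 + 1 = 4.
  i=3: a_3=1, p_3 = 1*23 + 6 = 29, q_3 = 1*4 + 1 = 5.
  i=4: a_4=2, p_4 = 2*29 + 23 = 81, q_4 = 2*5 + 4 = 14.
q_4 = 14 > 8, so the last convergent with denominator <= 8 is p_3/q_3 = 29/5.
The closest fraction with denominator <= 8 is either p_3/q_3 or the intermediate fraction (k*p_3 + p_2)/(k*q_3 + q_2) with the largest k >= 1 whose denominator stays <= 8; these approach x as k grows, and every other convergent or intermediate fraction in range is farther away.
Largest k: floor((8 - q_2)/q_3) = floor((8 - 4)/5) = 0.
Since k = 0, no intermediate fraction beyond p_3/q_3 has denominator <= 8, so the convergent 29/5 is the closest (its error is |191*5 - 29*33|/(33*5) = 2/165).

29/5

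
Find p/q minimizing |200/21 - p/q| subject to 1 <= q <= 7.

Expand x = 200/21 as a continued fraction with the Euclidean algorithm:
  200 = 9*21 + 11, so a_0 = 9.
  21 = 1*11 + 10, so a_1 = 1.
  11 = 1*10 + 1, so a_2 = 1.
  10 = 10*1 + 0, so a_3 = 10.
so x = [9; 1, 1, 10].
Convergents (p_i = a_i*p_{i-1} + p_{i-2}, q_i = a_i*q_{i-1} + q_{i-2} with p_{-2}=0, p_{-1}=1, q_{-2}=1, q_{-1}=0), until the denominator exceeds 7:
  i=0: a_0=9, p_0 = 9*1 + 0 = 9, q_0 = 9*0 + 1 = 1.
  i=1: a_1=1, p_1 = 1*9 + 1 = 10, q_1 = 1*1 + 0 = 1.
  i=2: a_2=1, p_2 = 1*10 + 9 = 19, q_2 = 1*1 + 1 = 2.
  i=3: a_3=10, p_3 = 10*19 + 10 = 200, q_3 = 10*2 + 1 = 21.
q_3 = 21 > 7, so the last convergent with denominator <= 7 is p_2/q_2 = 19/2.
The closest fraction with denominator <= 7 is either p_2/q_2 or the intermediate fraction (k*p_2 + p_1)/(k*q_2 + q_1) with the largest k >= 1 whose denominator stays <= 7; these approach x as k grows, and every other convergent or intermediate fraction in range is farther away.
Largest k: floor((7 - q_1)/q_2) = floor((7 - 1)/2) = 3.
That gives (3*19 + 10)/(3*2 + 1) = 67/7.
Compare the errors: |x - 19/2| = |200*2 - 19*21|/(21*2) = 1/42, and |x - 67/7| = |200*7 - 67*21|/(21*7) = 7/147.
Cross-multiplying, 1*147 = 147 < 294 = 7*42, so 1/42 is smaller: the convergent 19/2 is closer to x than 67/7.

19/2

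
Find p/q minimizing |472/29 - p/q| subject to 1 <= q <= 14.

Expand x = 472/29 as a continued fraction with the Euclidean algorithm:
  472 = 16*29 + 8, so a_0 = 16.
  29 = 3*8 + 5, so a_1 = 3.
  8 = 1*5 + 3, so a_2 = 1.
  5 = 1*3 + 2, so a_3 = 1.
  3 = 1*2 + 1, so a_4 = 1.
  2 = 2*1 + 0, so a_5 = 2.
so x = [16; 3, 1, 1, 1, 2].
Convergents (p_i = a_i*p_{i-1} + p_{i-2}, q_i = a_i*q_{i-1} + q_{i-2} with p_{-2}=0, p_{-1}=1, q_{-2}=1, q_{-1}=0), until the denominator exceeds 14:
  i=0: a_0=16, p_0 = 16*1 + 0 = 16, q_0 = 16*0 + 1 = 1.
  i=1: a_1=3, p_1 = 3*16 + 1 = 49, q_1 = 3*1 + 0 = 3.
  i=2: a_2=1, p_2 = 1*49 + 16 = 65, q_2 = 1*3 + 1 = 4.
  i=3: a_3=1, p_3 = 1*65 + 49 = 114, q_3 = 1*4 + 3 = 7.
  i=4: a_4=1, p_4 = 1*114 + 65 = 179, q_4 = 1*7 + 4 = 11.
  i=5: a_5=2, p_5 = 2*179 + 114 = 472, q_5 = 2*11 + 7 = 29.
q_5 = 29 > 14, so the last convergent with denominator <= 14 is p_4/q_4 = 179/11.
The closest fraction with denominator <= 14 is either p_4/q_4 or the intermediate fraction (k*p_4 + p_3)/(k*q_4 + q_3) with the largest k >= 1 whose denominator stays <= 14; these approach x as k grows, and every other convergent or intermediate fraction in range is farther away.
Largest k: floor((14 - q_3)/q_4) = floor((14 - 7)/11) = 0.
Since k = 0, no intermediate fraction beyond p_4/q_4 has denominator <= 14, so the convergent 179/11 is the closest (its error is |472*11 - 179*29|/(29*11) = 1/319).

179/11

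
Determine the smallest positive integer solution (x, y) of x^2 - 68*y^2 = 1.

(x, y) = (33, 4)

First expand sqrt(68) as a continued fraction. With x_i = (sqrt(68) + m_i)/d_i and (m_0, d_0) = (0, 1): a_0 = floor(sqrt(68)) = 8, since 8^2 = 64 <= 68 < 81 = 9^2.
Iterate m_{i+1} = d_i*a_i - m_i, d_{i+1} = (68 - m_{i+1}^2)/d_i, a_{i+1} = floor((a_0 + m_{i+1})/d_{i+1}):
  m_1 = 1*8 - 0 = 8, d_1 = (68 - 8^2)/1 = 4/1 = 4, a_1 = floor((8 + 8)/4) = 4.
  m_2 = 4*4 - 8 = 8, d_2 = (68 - 8^2)/4 = 4/4 = 1, a_2 = floor((8 + 8)/1) = 16.
  m_3 = 1*16 - 8 = 8, d_3 = (68 - 8^2)/1 = 4/1 = 4: (m_3, d_3) = (m_1, d_1) = (8, 4), so from here the quotients repeat a_1, a_2; the period length is 2.
So sqrt(68) = [8; (4, 16)] with period length k = 2.
k is even, so the fundamental solution of x^2 - 68y^2 = 1 is (p_{k-1}, q_{k-1}) = (p_1, q_1); compute convergents through index 1.
Convergents (p_i = a_i*p_{i-1} + p_{i-2}, q_i = a_i*q_{i-1} + q_{i-2} with p_{-2}=0, p_{-1}=1, q_{-2}=1, q_{-1}=0):
  i=0: a_0=8, p_0 = 8*1 + 0 = 8, q_0 = 8*0 + 1 = 1.
  i=1: a_1=4, p_1 = 4*8 + 1 = 33, q_1 = 4*1 + 0 = 4.
Check: 33^2 - 68*4^2 = 1089 - 1088 = 1, so (x, y) = (33, 4) solves the equation, and by the theorem it is the least positive solution.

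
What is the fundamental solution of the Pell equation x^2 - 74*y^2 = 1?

First expand sqrt(74) as a continued fraction. With x_i = (sqrt(74) + m_i)/d_i and (m_0, d_0) = (0, 1): a_0 = floor(sqrt(74)) = 8, since 8^2 = 64 <= 74 < 81 = 9^2.
Iterate m_{i+1} = d_i*a_i - m_i, d_{i+1} = (74 - m_{i+1}^2)/d_i, a_{i+1} = floor((a_0 + m_{i+1})/d_{i+1}):
  m_1 = 1*8 - 0 = 8, d_1 = (74 - 8^2)/1 = 10/1 = 10, a_1 = floor((8 + 8)/10) = 1.
  m_2 = 10*1 - 8 = 2, d_2 = (74 - 2^2)/10 = 70/10 = 7, a_2 = floor((8 + 2)/7) = 1.
  m_3 = 7*1 - 2 = 5, d_3 = (74 - 5^2)/7 = 49/7 = 7, a_3 = floor((8 + 5)/7) = 1.
  m_4 = 7*1 - 5 = 2, d_4 = (74 - 2^2)/7 = 70/7 = 10, a_4 = floor((8 + 2)/10) = 1.
  m_5 = 10*1 - 2 = 8, d_5 = (74 - 8^2)/10 = 10/10 = 1, a_5 = floor((8 + 8)/1) = 16.
  m_6 = 1*16 - 8 = 8, d_6 = (74 - 8^2)/1 = 10/1 = 10: (m_6, d_6) = (m_1, d_1) = (8, 10), so from here the quotients repeat a_1, ..., a_5; the period length is 5.
So sqrt(74) = [8; (1, 1, 1, 1, 16)] with period length k = 5.
k is odd, so (p_{k-1}, q_{k-1}) only solves x^2 - 74y^2 = -1 and the fundamental solution of x^2 - 74y^2 = 1 is (p_{2k-1}, q_{2k-1}) = (p_9, q_9); compute convergents through index 9, running through the period twice.
Convergents (p_i = a_i*p_{i-1} + p_{i-2}, q_i = a_i*q_{i-1} + q_{i-2} with p_{-2}=0, p_{-1}=1, q_{-2}=1, q_{-1}=0):
  i=0: a_0=8, p_0 = 8*1 + 0 = 8, q_0 = 8*0 + 1 = 1.
  i=1: a_1=1, p_1 = 1*8 + 1 = 9, q_1 = 1*1 + 0 = 1.
  i=2: a_2=1, p_2 = 1*9 + 8 = 17, q_2 = 1*1 + 1 = 2.
  i=3: a_3=1, p_3 = 1*17 + 9 = 26, q_3 = 1*2 + 1 = 3.
  i=4: a_4=1, p_4 = 1*26 + 17 = 43, q_4 = 1*3 + 2 = 5.
  i=5: a_5=16, p_5 = 16*43 + 26 = 714, q_5 = 16*5 + 3 = 83.
  i=6: a_6=1, p_6 = 1*714 + 43 = 757, q_6 = 1*83 + 5 = 88.
  i=7: a_7=1, p_7 = 1*757 + 714 = 1471, q_7 = 1*88 + 83 = 171.
  i=8: a_8=1, p_8 = 1*1471 + 757 = 2228, q_8 = 1*171 + 88 = 259.
  i=9: a_9=1, p_9 = 1*2228 + 1471 = 3699, q_9 = 1*259 + 171 = 430.
Indeed p_4^2 - 74*q_4^2 = 1849 - 1850 = -1, not +1.
Check: 3699^2 - 74*430^2 = 13682601 - 13682600 = 1, so (x, y) = (3699, 430) solves the equation, and by the theorem it is the least positive solution.

(x, y) = (3699, 430)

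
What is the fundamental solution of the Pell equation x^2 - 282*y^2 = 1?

(x, y) = (2351, 140)

First expand sqrt(282) as a continued fraction. With x_i = (sqrt(282) + m_i)/d_i and (m_0, d_0) = (0, 1): a_0 = floor(sqrt(282)) = 16, since 16^2 = 256 <= 282 < 289 = 17^2.
Iterate m_{i+1} = d_i*a_i - m_i, d_{i+1} = (282 - m_{i+1}^2)/d_i, a_{i+1} = floor((a_0 + m_{i+1})/d_{i+1}):
  m_1 = 1*16 - 0 = 16, d_1 = (282 - 16^2)/1 = 26/1 = 26, a_1 = floor((16 + 16)/26) = 1.
  m_2 = 26*1 - 16 = 10, d_2 = (282 - 10^2)/26 = 182/26 = 7, a_2 = floor((16 + 10)/7) = 3.
  m_3 = 7*3 - 10 = 11, d_3 = (282 - 11^2)/7 = 161/7 = 23, a_3 = floor((16 + 11)/23) = 1.
  m_4 = 23*1 - 11 = 12, d_4 = (282 - 12^2)/23 = 138/23 = 6, a_4 = floor((16 + 12)/6) = 4.
  m_5 = 6*4 - 12 = 12, d_5 = (282 - 12^2)/6 = 138/6 = 23, a_5 = floor((16 + 12)/23) = 1.
  m_6 = 23*1 - 12 = 11, d_6 = (282 - 11^2)/23 = 161/23 = 7, a_6 = floor((16 + 11)/7) = 3.
  m_7 = 7*3 - 11 = 10, d_7 = (282 - 10^2)/7 = 182/7 = 26, a_7 = floor((16 + 10)/26) = 1.
  m_8 = 26*1 - 10 = 16, d_8 = (282 - 16^2)/26 = 26/26 = 1, a_8 = floor((16 + 16)/1) = 32.
  m_9 = 1*32 - 16 = 16, d_9 = (282 - 16^2)/1 = 26/1 = 26: (m_9, d_9) = (m_1, d_1) = (16, 26), so from here the quotients repeat a_1, ..., a_8; the period length is 8.
So sqrt(282) = [16; (1, 3, 1, 4, 1, 3, 1, 32)] with period length k = 8.
k is even, so the fundamental solution of x^2 - 282y^2 = 1 is (p_{k-1}, q_{k-1}) = (p_7, q_7); compute convergents through index 7.
Convergents (p_i = a_i*p_{i-1} + p_{i-2}, q_i = a_i*q_{i-1} + q_{i-2} with p_{-2}=0, p_{-1}=1, q_{-2}=1, q_{-1}=0):
  i=0: a_0=16, p_0 = 16*1 + 0 = 16, q_0 = 16*0 + 1 = 1.
  i=1: a_1=1, p_1 = 1*16 + 1 = 17, q_1 = 1*1 + 0 = 1.
  i=2: a_2=3, p_2 = 3*17 + 16 = 67, q_2 = 3*1 + 1 = 4.
  i=3: a_3=1, p_3 = 1*67 + 17 = 84, q_3 = 1*4 + 1 = 5.
  i=4: a_4=4, p_4 = 4*84 + 67 = 403, q_4 = 4*5 + 4 = 24.
  i=5: a_5=1, p_5 = 1*403 + 84 = 487, q_5 = 1*24 + 5 = 29.
  i=6: a_6=3, p_6 = 3*487 + 403 = 1864, q_6 = 3*29 + 24 = 111.
  i=7: a_7=1, p_7 = 1*1864 + 487 = 2351, q_7 = 1*111 + 29 = 140.
Check: 2351^2 - 282*140^2 = 5527201 - 5527200 = 1, so (x, y) = (2351, 140) solves the equation, and by the theorem it is the least positive solution.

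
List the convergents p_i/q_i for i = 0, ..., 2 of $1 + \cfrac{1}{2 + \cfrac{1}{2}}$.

Using the convergent recurrence p_i = a_i*p_{i-1} + p_{i-2}, q_i = a_i*q_{i-1} + q_{i-2} with p_{-2}=0, p_{-1}=1, q_{-2}=1, q_{-1}=0:
  i=0: a_0=1, p_0 = 1*1 + 0 = 1, q_0 = 1*0 + 1 = 1.
  i=1: a_1=2, p_1 = 2*1 + 1 = 3, q_1 = 2*1 + 0 = 2.
  i=2: a_2=2, p_2 = 2*3 + 1 = 7, q_2 = 2*2 + 1 = 5.

1/1, 3/2, 7/5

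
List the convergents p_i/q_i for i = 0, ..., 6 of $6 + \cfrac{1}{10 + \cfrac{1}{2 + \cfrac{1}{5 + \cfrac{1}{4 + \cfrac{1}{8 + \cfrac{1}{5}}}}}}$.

6/1, 61/10, 128/21, 701/115, 2932/481, 24157/3963, 123717/20296

Using the convergent recurrence p_i = a_i*p_{i-1} + p_{i-2}, q_i = a_i*q_{i-1} + q_{i-2} with p_{-2}=0, p_{-1}=1, q_{-2}=1, q_{-1}=0:
  i=0: a_0=6, p_0 = 6*1 + 0 = 6, q_0 = 6*0 + 1 = 1.
  i=1: a_1=10, p_1 = 10*6 + 1 = 61, q_1 = 10*1 + 0 = 10.
  i=2: a_2=2, p_2 = 2*61 + 6 = 128, q_2 = 2*10 + 1 = 21.
  i=3: a_3=5, p_3 = 5*128 + 61 = 701, q_3 = 5*21 + 10 = 115.
  i=4: a_4=4, p_4 = 4*701 + 128 = 2932, q_4 = 4*115 + 21 = 481.
  i=5: a_5=8, p_5 = 8*2932 + 701 = 24157, q_5 = 8*481 + 115 = 3963.
  i=6: a_6=5, p_6 = 5*24157 + 2932 = 123717, q_6 = 5*3963 + 481 = 20296.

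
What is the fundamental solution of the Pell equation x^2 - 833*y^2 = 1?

(x, y) = (9478657, 328416)

First expand sqrt(833) as a continued fraction. With x_i = (sqrt(833) + m_i)/d_i and (m_0, d_0) = (0, 1): a_0 = floor(sqrt(833)) = 28, since 28^2 = 784 <= 833 < 841 = 29^2.
Iterate m_{i+1} = d_i*a_i - m_i, d_{i+1} = (833 - m_{i+1}^2)/d_i, a_{i+1} = floor((a_0 + m_{i+1})/d_{i+1}):
  m_1 = 1*28 - 0 = 28, d_1 = (833 - 28^2)/1 = 49/1 = 49, a_1 = floor((28 + 28)/49) = 1.
  m_2 = 49*1 - 28 = 21, d_2 = (833 - 21^2)/49 = 392/49 = 8, a_2 = floor((28 + 21)/8) = 6.
  m_3 = 8*6 - 21 = 27, d_3 = (833 - 27^2)/8 = 104/8 = 13, a_3 = floor((28 + 27)/13) = 4.
  m_4 = 13*4 - 27 = 25, d_4 = (833 - 25^2)/13 = 208/13 = 16, a_4 = floor((28 + 25)/16) = 3.
  m_5 = 16*3 - 25 = 23, d_5 = (833 - 23^2)/16 = 304/16 = 19, a_5 = floor((28 + 23)/19) = 2.
  m_6 = 19*2 - 23 = 15, d_6 = (833 - 15^2)/19 = 608/19 = 32, a_6 = floor((28 + 15)/32) = 1.
  m_7 = 32*1 - 15 = 17, d_7 = (833 - 17^2)/32 = 544/32 = 17, a_7 = floor((28 + 17)/17) = 2.
  m_8 = 17*2 - 17 = 17, d_8 = (833 - 17^2)/17 = 544/17 = 32, a_8 = floor((28 + 17)/32) = 1.
  m_9 = 32*1 - 17 = 15, d_9 = (833 - 15^2)/32 = 608/32 = 19, a_9 = floor((28 + 15)/19) = 2.
  m_10 = 19*2 - 15 = 23, d_10 = (833 - 23^2)/19 = 304/19 = 16, a_10 = floor((28 + 23)/16) = 3.
  m_11 = 16*3 - 23 = 25, d_11 = (833 - 25^2)/16 = 208/16 = 13, a_11 = floor((28 + 25)/13) = 4.
  m_12 = 13*4 - 25 = 27, d_12 = (833 - 27^2)/13 = 104/13 = 8, a_12 = floor((28 + 27)/8) = 6.
  m_13 = 8*6 - 27 = 21, d_13 = (833 - 21^2)/8 = 392/8 = 49, a_13 = floor((28 + 21)/49) = 1.
  m_14 = 49*1 - 21 = 28, d_14 = (833 - 28^2)/49 = 49/49 = 1, a_14 = floor((28 + 28)/1) = 56.
  m_15 = 1*56 - 28 = 28, d_15 = (833 - 28^2)/1 = 49/1 = 49: (m_15, d_15) = (m_1, d_1) = (28, 49), so from here the quotients repeat a_1, ..., a_14; the period length is 14.
So sqrt(833) = [28; (1, 6, 4, 3, 2, 1, 2, 1, 2, 3, 4, 6, 1, 56)] with period length k = 14.
k is even, so the fundamental solution of x^2 - 833y^2 = 1 is (p_{k-1}, q_{k-1}) = (p_13, q_13); compute convergents through index 13.
Convergents (p_i = a_i*p_{i-1} + p_{i-2}, q_i = a_i*q_{i-1} + q_{i-2} with p_{-2}=0, p_{-1}=1, q_{-2}=1, q_{-1}=0):
  i=0: a_0=28, p_0 = 28*1 + 0 = 28, q_0 = 28*0 + 1 = 1.
  i=1: a_1=1, p_1 = 1*28 + 1 = 29, q_1 = 1*1 + 0 = 1.
  i=2: a_2=6, p_2 = 6*29 + 28 = 202, q_2 = 6*1 + 1 = 7.
  i=3: a_3=4, p_3 = 4*202 + 29 = 837, q_3 = 4*7 + 1 = 29.
  i=4: a_4=3, p_4 = 3*837 + 202 = 2713, q_4 = 3*29 + 7 = 94.
  i=5: a_5=2, p_5 = 2*2713 + 837 = 6263, q_5 = 2*94 + 29 = 217.
  i=6: a_6=1, p_6 = 1*6263 + 2713 = 8976, q_6 = 1*217 + 94 = 311.
  i=7: a_7=2, p_7 = 2*8976 + 6263 = 24215, q_7 = 2*311 + 217 = 839.
  i=8: a_8=1, p_8 = 1*24215 + 8976 = 33191, q_8 = 1*839 + 311 = 1150.
  i=9: a_9=2, p_9 = 2*33191 + 24215 = 90597, q_9 = 2*1150 + 839 = 3139.
  i=10: a_10=3, p_10 = 3*90597 + 33191 = 304982, q_10 = 3*3139 + 1150 = 10567.
  i=11: a_11=4, p_11 = 4*304982 + 90597 = 1310525, q_11 = 4*10567 + 3139 = 45407.
  i=12: a_12=6, p_12 = 6*1310525 + 304982 = 8168132, q_12 = 6*45407 + 10567 = 283009.
  i=13: a_13=1, p_13 = 1*8168132 + 1310525 = 9478657, q_13 = 1*283009 + 45407 = 328416.
Check: 9478657^2 - 833*328416^2 = 89844938523649 - 89844938523648 = 1, so (x, y) = (9478657, 328416) solves the equation, and by the theorem it is the least positive solution.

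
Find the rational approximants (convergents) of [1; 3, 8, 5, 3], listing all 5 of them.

Using the convergent recurrence p_i = a_i*p_{i-1} + p_{i-2}, q_i = a_i*q_{i-1} + q_{i-2} with p_{-2}=0, p_{-1}=1, q_{-2}=1, q_{-1}=0:
  i=0: a_0=1, p_0 = 1*1 + 0 = 1, q_0 = 1*0 + 1 = 1.
  i=1: a_1=3, p_1 = 3*1 + 1 = 4, q_1 = 3*1 + 0 = 3.
  i=2: a_2=8, p_2 = 8*4 + 1 = 33, q_2 = 8*3 + 1 = 25.
  i=3: a_3=5, p_3 = 5*33 + 4 = 169, q_3 = 5*25 + 3 = 128.
  i=4: a_4=3, p_4 = 3*169 + 33 = 540, q_4 = 3*128 + 25 = 409.

1/1, 4/3, 33/25, 169/128, 540/409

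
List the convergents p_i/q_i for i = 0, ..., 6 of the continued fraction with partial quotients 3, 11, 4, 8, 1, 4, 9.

Using the convergent recurrence p_i = a_i*p_{i-1} + p_{i-2}, q_i = a_i*q_{i-1} + q_{i-2} with p_{-2}=0, p_{-1}=1, q_{-2}=1, q_{-1}=0:
  i=0: a_0=3, p_0 = 3*1 + 0 = 3, q_0 = 3*0 + 1 = 1.
  i=1: a_1=11, p_1 = 11*3 + 1 = 34, q_1 = 11*1 + 0 = 11.
  i=2: a_2=4, p_2 = 4*34 + 3 = 139, q_2 = 4*11 + 1 = 45.
  i=3: a_3=8, p_3 = 8*139 + 34 = 1146, q_3 = 8*45 + 11 = 371.
  i=4: a_4=1, p_4 = 1*1146 + 139 = 1285, q_4 = 1*371 + 45 = 416.
  i=5: a_5=4, p_5 = 4*1285 + 1146 = 6286, q_5 = 4*416 + 371 = 2035.
  i=6: a_6=9, p_6 = 9*6286 + 1285 = 57859, q_6 = 9*2035 + 416 = 18731.

3/1, 34/11, 139/45, 1146/371, 1285/416, 6286/2035, 57859/18731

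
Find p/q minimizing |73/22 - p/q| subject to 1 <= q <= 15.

Expand x = 73/22 as a continued fraction with the Euclidean algorithm:
  73 = 3*22 + 7, so a_0 = 3.
  22 = 3*7 + 1, so a_1 = 3.
  7 = 7*1 + 0, so a_2 = 7.
so x = [3; 3, 7].
Convergents (p_i = a_i*p_{i-1} + p_{i-2}, q_i = a_i*q_{i-1} + q_{i-2} with p_{-2}=0, p_{-1}=1, q_{-2}=1, q_{-1}=0), until the denominator exceeds 15:
  i=0: a_0=3, p_0 = 3*1 + 0 = 3, q_0 = 3*0 + 1 = 1.
  i=1: a_1=3, p_1 = 3*3 + 1 = 10, q_1 = 3*1 + 0 = 3.
  i=2: a_2=7, p_2 = 7*10 + 3 = 73, q_2 = 7*3 + 1 = 22.
q_2 = 22 > 15, so the last convergent with denominator <= 15 is p_1/q_1 = 10/3.
The closest fraction with denominator <= 15 is either p_1/q_1 or the intermediate fraction (k*p_1 + p_0)/(k*q_1 + q_0) with the largest k >= 1 whose denominator stays <= 15; these approach x as k grows, and every other convergent or intermediate fraction in range is farther away.
Largest k: floor((15 - q_0)/q_1) = floor((15 - 1)/3) = 4.
That gives (4*10 + 3)/(4*3 + 1) = 43/13.
Compare the errors: |x - 10/3| = |73*3 - 10*22|/(22*3) = 1/66, and |x - 43/13| = |73*13 - 43*22|/(22*13) = 3/286.
Cross-multiplying, 3*66 = 198 < 286 = 1*286, so 3/286 is smaller: the intermediate fraction 43/13 is closer to x than 10/3.

43/13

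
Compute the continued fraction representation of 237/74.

[3; 4, 1, 14]

Run the Euclidean algorithm on 237 and 74; the successive quotients are the partial quotients a_0, a_1, ... (each step inverts the fractional part left over by the previous one):
  237 = 3*74 + 15, so a_0 = 3.
  74 = 4*15 + 14, so a_1 = 4.
  15 = 1*14 + 1, so a_2 = 1.
  14 = 14*1 + 0, so a_3 = 14.
The remainder reaches 0 after 4 divisions, so the expansion has 4 partial quotients, read off in order.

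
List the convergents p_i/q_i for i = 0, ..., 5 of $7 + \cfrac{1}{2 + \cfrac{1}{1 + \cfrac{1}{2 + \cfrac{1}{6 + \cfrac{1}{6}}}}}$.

7/1, 15/2, 22/3, 59/8, 376/51, 2315/314

Using the convergent recurrence p_i = a_i*p_{i-1} + p_{i-2}, q_i = a_i*q_{i-1} + q_{i-2} with p_{-2}=0, p_{-1}=1, q_{-2}=1, q_{-1}=0:
  i=0: a_0=7, p_0 = 7*1 + 0 = 7, q_0 = 7*0 + 1 = 1.
  i=1: a_1=2, p_1 = 2*7 + 1 = 15, q_1 = 2*1 + 0 = 2.
  i=2: a_2=1, p_2 = 1*15 + 7 = 22, q_2 = 1*2 + 1 = 3.
  i=3: a_3=2, p_3 = 2*22 + 15 = 59, q_3 = 2*3 + 2 = 8.
  i=4: a_4=6, p_4 = 6*59 + 22 = 376, q_4 = 6*8 + 3 = 51.
  i=5: a_5=6, p_5 = 6*376 + 59 = 2315, q_5 = 6*51 + 8 = 314.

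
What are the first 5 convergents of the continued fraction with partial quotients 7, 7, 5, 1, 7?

7/1, 50/7, 257/36, 307/43, 2406/337

Using the convergent recurrence p_i = a_i*p_{i-1} + p_{i-2}, q_i = a_i*q_{i-1} + q_{i-2} with p_{-2}=0, p_{-1}=1, q_{-2}=1, q_{-1}=0:
  i=0: a_0=7, p_0 = 7*1 + 0 = 7, q_0 = 7*0 + 1 = 1.
  i=1: a_1=7, p_1 = 7*7 + 1 = 50, q_1 = 7*1 + 0 = 7.
  i=2: a_2=5, p_2 = 5*50 + 7 = 257, q_2 = 5*7 + 1 = 36.
  i=3: a_3=1, p_3 = 1*257 + 50 = 307, q_3 = 1*36 + 7 = 43.
  i=4: a_4=7, p_4 = 7*307 + 257 = 2406, q_4 = 7*43 + 36 = 337.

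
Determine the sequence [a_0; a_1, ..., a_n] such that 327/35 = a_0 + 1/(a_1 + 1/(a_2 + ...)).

[9; 2, 1, 11]

Run the Euclidean algorithm on 327 and 35; the successive quotients are the partial quotients a_0, a_1, ... (each step inverts the fractional part left over by the previous one):
  327 = 9*35 + 12, so a_0 = 9.
  35 = 2*12 + 11, so a_1 = 2.
  12 = 1*11 + 1, so a_2 = 1.
  11 = 11*1 + 0, so a_3 = 11.
The remainder reaches 0 after 4 divisions, so the expansion has 4 partial quotients, read off in order.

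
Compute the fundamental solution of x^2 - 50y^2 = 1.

First expand sqrt(50) as a continued fraction. With x_i = (sqrt(50) + m_i)/d_i and (m_0, d_0) = (0, 1): a_0 = floor(sqrt(50)) = 7, since 7^2 = 49 <= 50 < 64 = 8^2.
Iterate m_{i+1} = d_i*a_i - m_i, d_{i+1} = (50 - m_{i+1}^2)/d_i, a_{i+1} = floor((a_0 + m_{i+1})/d_{i+1}):
  m_1 = 1*7 - 0 = 7, d_1 = (50 - 7^2)/1 = 1/1 = 1, a_1 = floor((7 + 7)/1) = 14.
  m_2 = 1*14 - 7 = 7, d_2 = (50 - 7^2)/1 = 1/1 = 1: (m_2, d_2) = (m_1, d_1) = (7, 1), so from here the quotient a_1 repeats; the period length is 1.
So sqrt(50) = [7; (14)] with period length k = 1.
k is odd, so (p_{k-1}, q_{k-1}) only solves x^2 - 50y^2 = -1 and the fundamental solution of x^2 - 50y^2 = 1 is (p_{2k-1}, q_{2k-1}) = (p_1, q_1); compute convergents through index 1, running through the period twice.
Convergents (p_i = a_i*p_{i-1} + p_{i-2}, q_i = a_i*q_{i-1} + q_{i-2} with p_{-2}=0, p_{-1}=1, q_{-2}=1, q_{-1}=0):
  i=0: a_0=7, p_0 = 7*1 + 0 = 7, q_0 = 7*0 + 1 = 1.
  i=1: a_1=14, p_1 = 14*7 + 1 = 99, q_1 = 14*1 + 0 = 14.
Indeed p_0^2 - 50*q_0^2 = 49 - 50 = -1, not +1.
Check: 99^2 - 50*14^2 = 9801 - 9800 = 1, so (x, y) = (99, 14) solves the equation, and by the theorem it is the least positive solution.

(x, y) = (99, 14)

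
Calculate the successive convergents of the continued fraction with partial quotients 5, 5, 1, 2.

5/1, 26/5, 31/6, 88/17

Using the convergent recurrence p_i = a_i*p_{i-1} + p_{i-2}, q_i = a_i*q_{i-1} + q_{i-2} with p_{-2}=0, p_{-1}=1, q_{-2}=1, q_{-1}=0:
  i=0: a_0=5, p_0 = 5*1 + 0 = 5, q_0 = 5*0 + 1 = 1.
  i=1: a_1=5, p_1 = 5*5 + 1 = 26, q_1 = 5*1 + 0 = 5.
  i=2: a_2=1, p_2 = 1*26 + 5 = 31, q_2 = 1*5 + 1 = 6.
  i=3: a_3=2, p_3 = 2*31 + 26 = 88, q_3 = 2*6 + 5 = 17.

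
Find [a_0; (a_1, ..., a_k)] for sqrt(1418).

[37; (1, 1, 1, 10, 10, 1, 1, 1, 74)]

Write x_i = (sqrt(1418) + m_i)/d_i with (m_0, d_0) = (0, 1). a_0 = floor(sqrt(1418)) = 37, since 37^2 = 1369 <= 1418 < 1444 = 38^2.
Iterate m_{i+1} = d_i*a_i - m_i, d_{i+1} = (1418 - m_{i+1}^2)/d_i, a_{i+1} = floor((a_0 + m_{i+1})/d_{i+1}):
  m_1 = 1*37 - 0 = 37, d_1 = (1418 - 37^2)/1 = 49/1 = 49, a_1 = floor((37 + 37)/49) = 1.
  m_2 = 49*1 - 37 = 12, d_2 = (1418 - 12^2)/49 = 1274/49 = 26, a_2 = floor((37 + 12)/26) = 1.
  m_3 = 26*1 - 12 = 14, d_3 = (1418 - 14^2)/26 = 1222/26 = 47, a_3 = floor((37 + 14)/47) = 1.
  m_4 = 47*1 - 14 = 33, d_4 = (1418 - 33^2)/47 = 329/47 = 7, a_4 = floor((37 + 33)/7) = 10.
  m_5 = 7*10 - 33 = 37, d_5 = (1418 - 37^2)/7 = 49/7 = 7, a_5 = floor((37 + 37)/7) = 10.
  m_6 = 7*10 - 37 = 33, d_6 = (1418 - 33^2)/7 = 329/7 = 47, a_6 = floor((37 + 33)/47) = 1.
  m_7 = 47*1 - 33 = 14, d_7 = (1418 - 14^2)/47 = 1222/47 = 26, a_7 = floor((37 + 14)/26) = 1.
  m_8 = 26*1 - 14 = 12, d_8 = (1418 - 12^2)/26 = 1274/26 = 49, a_8 = floor((37 + 12)/49) = 1.
  m_9 = 49*1 - 12 = 37, d_9 = (1418 - 37^2)/49 = 49/49 = 1, a_9 = floor((37 + 37)/1) = 74.
  m_10 = 1*74 - 37 = 37, d_10 = (1418 - 37^2)/1 = 49/1 = 49: (m_10, d_10) = (m_1, d_1) = (37, 49), so from here the quotients repeat a_1, ..., a_9; the period length is 9.
Hence the expansion of sqrt(1418) is a_0 = 37 followed by the repeating block 1, 1, 1, 10, 10, 1, 1, 1, 74 (period 9).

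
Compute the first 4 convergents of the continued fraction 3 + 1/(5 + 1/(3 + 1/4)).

3/1, 16/5, 51/16, 220/69

Using the convergent recurrence p_i = a_i*p_{i-1} + p_{i-2}, q_i = a_i*q_{i-1} + q_{i-2} with p_{-2}=0, p_{-1}=1, q_{-2}=1, q_{-1}=0:
  i=0: a_0=3, p_0 = 3*1 + 0 = 3, q_0 = 3*0 + 1 = 1.
  i=1: a_1=5, p_1 = 5*3 + 1 = 16, q_1 = 5*1 + 0 = 5.
  i=2: a_2=3, p_2 = 3*16 + 3 = 51, q_2 = 3*5 + 1 = 16.
  i=3: a_3=4, p_3 = 4*51 + 16 = 220, q_3 = 4*16 + 5 = 69.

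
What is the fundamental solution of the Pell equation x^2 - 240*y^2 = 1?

First expand sqrt(240) as a continued fraction. With x_i = (sqrt(240) + m_i)/d_i and (m_0, d_0) = (0, 1): a_0 = floor(sqrt(240)) = 15, since 15^2 = 225 <= 240 < 256 = 16^2.
Iterate m_{i+1} = d_i*a_i - m_i, d_{i+1} = (240 - m_{i+1}^2)/d_i, a_{i+1} = floor((a_0 + m_{i+1})/d_{i+1}):
  m_1 = 1*15 - 0 = 15, d_1 = (240 - 15^2)/1 = 15/1 = 15, a_1 = floor((15 + 15)/15) = 2.
  m_2 = 15*2 - 15 = 15, d_2 = (240 - 15^2)/15 = 15/15 = 1, a_2 = floor((15 + 15)/1) = 30.
  m_3 = 1*30 - 15 = 15, d_3 = (240 - 15^2)/1 = 15/1 = 15: (m_3, d_3) = (m_1, d_1) = (15, 15), so from here the quotients repeat a_1, a_2; the period length is 2.
So sqrt(240) = [15; (2, 30)] with period length k = 2.
k is even, so the fundamental solution of x^2 - 240y^2 = 1 is (p_{k-1}, q_{k-1}) = (p_1, q_1); compute convergents through index 1.
Convergents (p_i = a_i*p_{i-1} + p_{i-2}, q_i = a_i*q_{i-1} + q_{i-2} with p_{-2}=0, p_{-1}=1, q_{-2}=1, q_{-1}=0):
  i=0: a_0=15, p_0 = 15*1 + 0 = 15, q_0 = 15*0 + 1 = 1.
  i=1: a_1=2, p_1 = 2*15 + 1 = 31, q_1 = 2*1 + 0 = 2.
Check: 31^2 - 240*2^2 = 961 - 960 = 1, so (x, y) = (31, 2) solves the equation, and by the theorem it is the least positive solution.

(x, y) = (31, 2)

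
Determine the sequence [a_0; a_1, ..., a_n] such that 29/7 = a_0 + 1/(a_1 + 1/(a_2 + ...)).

[4; 7]

Run the Euclidean algorithm on 29 and 7; the successive quotients are the partial quotients a_0, a_1, ... (each step inverts the fractional part left over by the previous one):
  29 = 4*7 + 1, so a_0 = 4.
  7 = 7*1 + 0, so a_1 = 7.
The remainder reaches 0 after 2 divisions, so the expansion has 2 partial quotients, read off in order.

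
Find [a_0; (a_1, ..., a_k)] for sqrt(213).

[14; (1, 1, 2, 6, 1, 8, 1, 6, 2, 1, 1, 28)]

Write x_i = (sqrt(213) + m_i)/d_i with (m_0, d_0) = (0, 1). a_0 = floor(sqrt(213)) = 14, since 14^2 = 196 <= 213 < 225 = 15^2.
Iterate m_{i+1} = d_i*a_i - m_i, d_{i+1} = (213 - m_{i+1}^2)/d_i, a_{i+1} = floor((a_0 + m_{i+1})/d_{i+1}):
  m_1 = 1*14 - 0 = 14, d_1 = (213 - 14^2)/1 = 17/1 = 17, a_1 = floor((14 + 14)/17) = 1.
  m_2 = 17*1 - 14 = 3, d_2 = (213 - 3^2)/17 = 204/17 = 12, a_2 = floor((14 + 3)/12) = 1.
  m_3 = 12*1 - 3 = 9, d_3 = (213 - 9^2)/12 = 132/12 = 11, a_3 = floor((14 + 9)/11) = 2.
  m_4 = 11*2 - 9 = 13, d_4 = (213 - 13^2)/11 = 44/11 = 4, a_4 = floor((14 + 13)/4) = 6.
  m_5 = 4*6 - 13 = 11, d_5 = (213 - 11^2)/4 = 92/4 = 23, a_5 = floor((14 + 11)/23) = 1.
  m_6 = 23*1 - 11 = 12, d_6 = (213 - 12^2)/23 = 69/23 = 3, a_6 = floor((14 + 12)/3) = 8.
  m_7 = 3*8 - 12 = 12, d_7 = (213 - 12^2)/3 = 69/3 = 23, a_7 = floor((14 + 12)/23) = 1.
  m_8 = 23*1 - 12 = 11, d_8 = (213 - 11^2)/23 = 92/23 = 4, a_8 = floor((14 + 11)/4) = 6.
  m_9 = 4*6 - 11 = 13, d_9 = (213 - 13^2)/4 = 44/4 = 11, a_9 = floor((14 + 13)/11) = 2.
  m_10 = 11*2 - 13 = 9, d_10 = (213 - 9^2)/11 = 132/11 = 12, a_10 = floor((14 + 9)/12) = 1.
  m_11 = 12*1 - 9 = 3, d_11 = (213 - 3^2)/12 = 204/12 = 17, a_11 = floor((14 + 3)/17) = 1.
  m_12 = 17*1 - 3 = 14, d_12 = (213 - 14^2)/17 = 17/17 = 1, a_12 = floor((14 + 14)/1) = 28.
  m_13 = 1*28 - 14 = 14, d_13 = (213 - 14^2)/1 = 17/1 = 17: (m_13, d_13) = (m_1, d_1) = (14, 17), so from here the quotients repeat a_1, ..., a_12; the period length is 12.
Hence the expansion of sqrt(213) is a_0 = 14 followed by the repeating block 1, 1, 2, 6, 1, 8, 1, 6, 2, 1, 1, 28 (period 12).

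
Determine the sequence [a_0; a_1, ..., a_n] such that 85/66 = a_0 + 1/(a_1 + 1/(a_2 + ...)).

[1; 3, 2, 9]

Run the Euclidean algorithm on 85 and 66; the successive quotients are the partial quotients a_0, a_1, ... (each step inverts the fractional part left over by the previous one):
  85 = 1*66 + 19, so a_0 = 1.
  66 = 3*19 + 9, so a_1 = 3.
  19 = 2*9 + 1, so a_2 = 2.
  9 = 9*1 + 0, so a_3 = 9.
The remainder reaches 0 after 4 divisions, so the expansion has 4 partial quotients, read off in order.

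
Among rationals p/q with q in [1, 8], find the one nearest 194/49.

Expand x = 194/49 as a continued fraction with the Euclidean algorithm:
  194 = 3*49 + 47, so a_0 = 3.
  49 = 1*47 + 2, so a_1 = 1.
  47 = 23*2 + 1, so a_2 = 23.
  2 = 2*1 + 0, so a_3 = 2.
so x = [3; 1, 23, 2].
Convergents (p_i = a_i*p_{i-1} + p_{i-2}, q_i = a_i*q_{i-1} + q_{i-2} with p_{-2}=0, p_{-1}=1, q_{-2}=1, q_{-1}=0), until the denominator exceeds 8:
  i=0: a_0=3, p_0 = 3*1 + 0 = 3, q_0 = 3*0 + 1 = 1.
  i=1: a_1=1, p_1 = 1*3 + 1 = 4, q_1 = 1*1 + 0 = 1.
  i=2: a_2=23, p_2 = 23*4 + 3 = 95, q_2 = 23*1 + 1 = 24.
q_2 = 24 > 8, so the last convergent with denominator <= 8 is p_1/q_1 = 4/1.
The closest fraction with denominator <= 8 is either p_1/q_1 or the intermediate fraction (k*p_1 + p_0)/(k*q_1 + q_0) with the largest k >= 1 whose denominator stays <= 8; these approach x as k grows, and every other convergent or intermediate fraction in range is farther away.
Largest k: floor((8 - q_0)/q_1) = floor((8 - 1)/1) = 7.
That gives (7*4 + 3)/(7*1 + 1) = 31/8.
Compare the errors: |x - 4/1| = |194*1 - 4*49|/(49*1) = 2/49, and |x - 31/8| = |194*8 - 31*49|/(49*8) = 33/392.
Cross-multiplying, 2*392 = 784 < 1617 = 33*49, so 2/49 is smaller: the convergent 4/1 is closer to x than 31/8.

4/1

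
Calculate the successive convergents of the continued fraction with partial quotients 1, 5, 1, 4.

Using the convergent recurrence p_i = a_i*p_{i-1} + p_{i-2}, q_i = a_i*q_{i-1} + q_{i-2} with p_{-2}=0, p_{-1}=1, q_{-2}=1, q_{-1}=0:
  i=0: a_0=1, p_0 = 1*1 + 0 = 1, q_0 = 1*0 + 1 = 1.
  i=1: a_1=5, p_1 = 5*1 + 1 = 6, q_1 = 5*1 + 0 = 5.
  i=2: a_2=1, p_2 = 1*6 + 1 = 7, q_2 = 1*5 + 1 = 6.
  i=3: a_3=4, p_3 = 4*7 + 6 = 34, q_3 = 4*6 + 5 = 29.

1/1, 6/5, 7/6, 34/29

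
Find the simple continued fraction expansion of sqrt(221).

[14; (1, 6, 2, 6, 1, 28)]

Write x_i = (sqrt(221) + m_i)/d_i with (m_0, d_0) = (0, 1). a_0 = floor(sqrt(221)) = 14, since 14^2 = 196 <= 221 < 225 = 15^2.
Iterate m_{i+1} = d_i*a_i - m_i, d_{i+1} = (221 - m_{i+1}^2)/d_i, a_{i+1} = floor((a_0 + m_{i+1})/d_{i+1}):
  m_1 = 1*14 - 0 = 14, d_1 = (221 - 14^2)/1 = 25/1 = 25, a_1 = floor((14 + 14)/25) = 1.
  m_2 = 25*1 - 14 = 11, d_2 = (221 - 11^2)/25 = 100/25 = 4, a_2 = floor((14 + 11)/4) = 6.
  m_3 = 4*6 - 11 = 13, d_3 = (221 - 13^2)/4 = 52/4 = 13, a_3 = floor((14 + 13)/13) = 2.
  m_4 = 13*2 - 13 = 13, d_4 = (221 - 13^2)/13 = 52/13 = 4, a_4 = floor((14 + 13)/4) = 6.
  m_5 = 4*6 - 13 = 11, d_5 = (221 - 11^2)/4 = 100/4 = 25, a_5 = floor((14 + 11)/25) = 1.
  m_6 = 25*1 - 11 = 14, d_6 = (221 - 14^2)/25 = 25/25 = 1, a_6 = floor((14 + 14)/1) = 28.
  m_7 = 1*28 - 14 = 14, d_7 = (221 - 14^2)/1 = 25/1 = 25: (m_7, d_7) = (m_1, d_1) = (14, 25), so from here the quotients repeat a_1, ..., a_6; the period length is 6.
Hence the expansion of sqrt(221) is a_0 = 14 followed by the repeating block 1, 6, 2, 6, 1, 28 (period 6).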